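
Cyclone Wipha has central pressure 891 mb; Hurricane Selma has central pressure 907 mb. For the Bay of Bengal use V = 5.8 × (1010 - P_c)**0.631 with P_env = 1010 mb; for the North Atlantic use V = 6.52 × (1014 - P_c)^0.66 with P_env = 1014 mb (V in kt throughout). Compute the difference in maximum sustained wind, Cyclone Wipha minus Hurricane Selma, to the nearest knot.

-24 kt

Cyclone Wipha: ΔP = 119; V ≈ 5.8 × 119^0.631 ≈ 118.33 kt.
Hurricane Selma: ΔP = 107; V ≈ 6.52 × 107^0.66 ≈ 142.44 kt.
Difference ≈ 118.33 − 142.44 = -24.11 → -24 kt.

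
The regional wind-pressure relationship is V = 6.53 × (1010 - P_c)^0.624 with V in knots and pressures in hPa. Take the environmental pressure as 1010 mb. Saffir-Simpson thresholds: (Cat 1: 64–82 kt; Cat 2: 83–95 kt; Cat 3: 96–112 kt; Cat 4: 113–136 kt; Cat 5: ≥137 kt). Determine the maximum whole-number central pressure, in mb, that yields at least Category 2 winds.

Category 2 begins at V = 83 kt.
Required ΔP = (83/6.53)^(1/0.624) = 12.711^1.603 ≈ 58.82 mb.
P_c ≤ 1010 − 58.82 = 951.18, so the highest integer P_c is 951 mb.

951 mb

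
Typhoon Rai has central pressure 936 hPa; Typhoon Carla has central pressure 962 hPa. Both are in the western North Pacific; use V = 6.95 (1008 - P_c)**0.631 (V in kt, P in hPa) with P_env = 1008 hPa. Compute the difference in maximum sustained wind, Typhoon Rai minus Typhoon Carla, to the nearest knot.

25 kt

Typhoon Rai: ΔP = 72; V ≈ 6.95 × 72^0.631 ≈ 103.27 kt.
Typhoon Carla: ΔP = 46; V ≈ 6.95 × 46^0.631 ≈ 77.84 kt.
Difference ≈ 103.27 − 77.84 = 25.43 → 25 kt.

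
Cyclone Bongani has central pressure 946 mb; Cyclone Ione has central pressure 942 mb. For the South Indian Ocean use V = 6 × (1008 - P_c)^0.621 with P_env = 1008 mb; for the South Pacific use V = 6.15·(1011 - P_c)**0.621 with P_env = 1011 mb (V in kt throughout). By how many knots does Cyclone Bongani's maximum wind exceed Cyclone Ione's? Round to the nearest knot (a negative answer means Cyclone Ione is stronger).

-7 kt

Cyclone Bongani: ΔP = 62; V ≈ 6 × 62^0.621 ≈ 77.84 kt.
Cyclone Ione: ΔP = 69; V ≈ 6.15 × 69^0.621 ≈ 85.27 kt.
Difference ≈ 77.84 − 85.27 = -7.43 → -7 kt.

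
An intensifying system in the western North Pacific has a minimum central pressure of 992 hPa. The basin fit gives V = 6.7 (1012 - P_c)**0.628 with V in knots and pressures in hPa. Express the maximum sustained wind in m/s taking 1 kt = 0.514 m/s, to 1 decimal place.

ΔP = 1012 − 992 = 20 hPa.
V ≈ 6.7 × 20^0.628 = 6.7 × 6.562 ≈ 43.966 kt.
43.966 × 0.514 ≈ 22.60 m/s → 22.6 m/s.

22.6 m/s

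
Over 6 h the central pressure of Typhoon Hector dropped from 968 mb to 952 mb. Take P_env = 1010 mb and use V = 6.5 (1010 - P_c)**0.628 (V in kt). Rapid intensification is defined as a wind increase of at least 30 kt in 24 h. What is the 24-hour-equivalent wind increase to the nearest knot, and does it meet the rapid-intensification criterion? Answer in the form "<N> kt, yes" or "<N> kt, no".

V₁: ΔP = 42, V ≈ 6.5 × 42^0.628 ≈ 67.97 kt.
V₂: ΔP = 58, V ≈ 6.5 × 58^0.628 ≈ 83.24 kt.
ΔV over 6 h = 15.27 kt → 24 h equivalent = 15.27 × 24/6 ≈ 61.08 kt.
61 kt ≥ 30 kt ⇒ rapid intensification.

61 kt, yes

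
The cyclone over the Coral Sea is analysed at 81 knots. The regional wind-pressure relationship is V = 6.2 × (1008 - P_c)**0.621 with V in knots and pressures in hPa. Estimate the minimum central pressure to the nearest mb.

ΔP = (V / 6.2)^(1/0.621) = (81/6.2)^1.610.
81/6.2 = 13.065; 13.065^1.610 ≈ 62.70 mb.
P_c = 1008 − 62.70 = 945.30 ≈ 945 mb.

945 mb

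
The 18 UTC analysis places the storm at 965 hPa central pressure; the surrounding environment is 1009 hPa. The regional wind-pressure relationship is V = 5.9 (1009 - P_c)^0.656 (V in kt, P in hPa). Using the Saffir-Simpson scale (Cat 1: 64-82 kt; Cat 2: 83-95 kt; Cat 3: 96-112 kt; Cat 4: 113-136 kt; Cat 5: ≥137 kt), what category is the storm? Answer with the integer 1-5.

ΔP = 1009 − 965 = 44 hPa.
V ≈ 5.9 × 44^0.656 = 5.9 × 11.97 ≈ 71 kt.
71 kt falls in the Category 1 band.

1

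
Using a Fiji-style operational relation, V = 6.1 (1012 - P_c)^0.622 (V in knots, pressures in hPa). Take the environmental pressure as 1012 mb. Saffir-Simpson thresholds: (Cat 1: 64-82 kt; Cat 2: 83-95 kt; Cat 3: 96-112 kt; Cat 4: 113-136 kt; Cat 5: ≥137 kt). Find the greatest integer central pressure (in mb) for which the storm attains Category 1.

968 mb

Category 1 begins at V = 64 kt.
Required ΔP = (64/6.1)^(1/0.622) = 10.492^1.608 ≈ 43.78 mb.
P_c ≤ 1012 − 43.78 = 968.22, so the highest integer P_c is 968 mb.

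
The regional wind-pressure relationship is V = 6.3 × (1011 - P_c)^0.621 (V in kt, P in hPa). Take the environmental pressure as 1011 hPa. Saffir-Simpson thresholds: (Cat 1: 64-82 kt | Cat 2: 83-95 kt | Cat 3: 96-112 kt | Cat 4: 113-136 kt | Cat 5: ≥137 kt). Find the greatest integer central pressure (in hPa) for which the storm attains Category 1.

969 hPa

Category 1 begins at V = 64 kt.
Required ΔP = (64/6.3)^(1/0.621) = 10.159^1.610 ≈ 41.81 hPa.
P_c ≤ 1011 − 41.81 = 969.19, so the highest integer P_c is 969 hPa.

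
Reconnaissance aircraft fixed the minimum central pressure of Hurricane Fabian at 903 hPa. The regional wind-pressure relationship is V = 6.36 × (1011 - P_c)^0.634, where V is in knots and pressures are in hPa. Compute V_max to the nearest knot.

ΔP = 1011 − 903 = 108 hPa.
108^0.634 ≈ 19.462.
V ≈ 6.36 × 19.462 ≈ 123.8 kt.

124 kt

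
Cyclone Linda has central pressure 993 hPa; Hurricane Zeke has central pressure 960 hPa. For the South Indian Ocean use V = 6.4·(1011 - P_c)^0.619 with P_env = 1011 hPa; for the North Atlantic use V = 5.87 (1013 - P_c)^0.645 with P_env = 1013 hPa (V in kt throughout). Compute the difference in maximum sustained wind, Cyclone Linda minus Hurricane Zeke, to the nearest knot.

Cyclone Linda: ΔP = 18; V ≈ 6.4 × 18^0.619 ≈ 38.30 kt.
Hurricane Zeke: ΔP = 53; V ≈ 5.87 × 53^0.645 ≈ 76.00 kt.
Difference ≈ 38.30 − 76.00 = -37.70 → -38 kt.

-38 kt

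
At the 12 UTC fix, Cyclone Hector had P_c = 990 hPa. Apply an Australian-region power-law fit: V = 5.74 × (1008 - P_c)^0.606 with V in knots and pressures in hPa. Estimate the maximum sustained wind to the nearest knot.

ΔP = 1008 − 990 = 18 hPa.
18^0.606 ≈ 5.764.
V ≈ 5.74 × 5.764 ≈ 33.1 kt.

33 kt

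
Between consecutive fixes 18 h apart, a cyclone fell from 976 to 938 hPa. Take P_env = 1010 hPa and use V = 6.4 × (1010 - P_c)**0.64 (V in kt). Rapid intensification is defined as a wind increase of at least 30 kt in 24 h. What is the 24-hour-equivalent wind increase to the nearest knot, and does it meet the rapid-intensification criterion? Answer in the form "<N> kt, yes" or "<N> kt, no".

50 kt, yes

V₁: ΔP = 34, V ≈ 6.4 × 34^0.64 ≈ 61.14 kt.
V₂: ΔP = 72, V ≈ 6.4 × 72^0.64 ≈ 98.83 kt.
ΔV over 18 h = 37.69 kt → 24 h equivalent = 37.69 × 24/18 ≈ 50.25 kt.
50 kt ≥ 30 kt ⇒ rapid intensification.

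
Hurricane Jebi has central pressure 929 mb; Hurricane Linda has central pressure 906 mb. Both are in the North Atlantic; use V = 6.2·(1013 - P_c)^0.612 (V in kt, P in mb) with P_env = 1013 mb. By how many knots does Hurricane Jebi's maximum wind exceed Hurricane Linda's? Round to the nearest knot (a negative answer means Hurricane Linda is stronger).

-15 kt

Hurricane Jebi: ΔP = 84; V ≈ 6.2 × 84^0.612 ≈ 93.34 kt.
Hurricane Linda: ΔP = 107; V ≈ 6.2 × 107^0.612 ≈ 108.24 kt.
Difference ≈ 93.34 − 108.24 = -14.90 → -15 kt.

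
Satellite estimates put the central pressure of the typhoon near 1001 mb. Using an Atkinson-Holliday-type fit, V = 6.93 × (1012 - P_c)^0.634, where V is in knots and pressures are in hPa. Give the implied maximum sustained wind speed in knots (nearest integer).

ΔP = 1012 − 1001 = 11 mb.
11^0.634 ≈ 4.573.
V ≈ 6.93 × 4.573 ≈ 31.7 kt.

32 kt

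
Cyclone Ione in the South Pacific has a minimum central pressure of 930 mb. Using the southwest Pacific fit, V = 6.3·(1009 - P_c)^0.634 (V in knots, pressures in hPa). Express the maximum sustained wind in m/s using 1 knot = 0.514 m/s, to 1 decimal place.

ΔP = 1009 − 930 = 79 mb.
V ≈ 6.3 × 79^0.634 = 6.3 × 15.962 ≈ 100.563 kt.
100.563 × 0.514 ≈ 51.69 m/s → 51.7 m/s.

51.7 m/s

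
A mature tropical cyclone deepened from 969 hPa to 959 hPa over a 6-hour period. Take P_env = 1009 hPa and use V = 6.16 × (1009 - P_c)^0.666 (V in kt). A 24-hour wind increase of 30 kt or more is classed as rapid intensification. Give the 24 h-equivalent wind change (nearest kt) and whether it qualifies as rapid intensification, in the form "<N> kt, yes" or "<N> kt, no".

46 kt, yes

V₁: ΔP = 40, V ≈ 6.16 × 40^0.666 ≈ 71.87 kt.
V₂: ΔP = 50, V ≈ 6.16 × 50^0.666 ≈ 83.39 kt.
ΔV over 6 h = 11.52 kt → 24 h equivalent = 11.52 × 24/6 ≈ 46.08 kt.
46 kt ≥ 30 kt ⇒ rapid intensification.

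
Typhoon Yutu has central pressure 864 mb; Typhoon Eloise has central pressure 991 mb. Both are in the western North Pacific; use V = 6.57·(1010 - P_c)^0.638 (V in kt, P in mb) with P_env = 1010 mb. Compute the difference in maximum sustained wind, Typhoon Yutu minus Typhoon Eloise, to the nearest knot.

Typhoon Yutu: ΔP = 146; V ≈ 6.57 × 146^0.638 ≈ 157.91 kt.
Typhoon Eloise: ΔP = 19; V ≈ 6.57 × 19^0.638 ≈ 42.99 kt.
Difference ≈ 157.91 − 42.99 = 114.92 → 115 kt.

115 kt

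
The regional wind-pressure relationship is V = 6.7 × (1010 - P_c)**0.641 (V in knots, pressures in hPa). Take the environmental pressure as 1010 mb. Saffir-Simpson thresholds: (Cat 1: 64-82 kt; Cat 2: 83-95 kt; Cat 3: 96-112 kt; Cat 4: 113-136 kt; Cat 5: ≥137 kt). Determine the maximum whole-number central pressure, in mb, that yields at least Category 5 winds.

Category 5 begins at V = 137 kt.
Required ΔP = (137/6.7)^(1/0.641) = 20.448^1.560 ≈ 110.84 mb.
P_c ≤ 1010 − 110.84 = 899.16, so the highest integer P_c is 899 mb.

899 mb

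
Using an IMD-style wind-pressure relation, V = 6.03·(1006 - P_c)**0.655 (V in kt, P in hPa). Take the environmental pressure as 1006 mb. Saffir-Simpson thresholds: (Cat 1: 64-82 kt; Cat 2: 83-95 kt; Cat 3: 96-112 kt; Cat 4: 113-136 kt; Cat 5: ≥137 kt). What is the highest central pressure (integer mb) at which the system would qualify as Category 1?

969 mb

Category 1 begins at V = 64 kt.
Required ΔP = (64/6.03)^(1/0.655) = 10.614^1.527 ≈ 36.83 mb.
P_c ≤ 1006 − 36.83 = 969.17, so the highest integer P_c is 969 mb.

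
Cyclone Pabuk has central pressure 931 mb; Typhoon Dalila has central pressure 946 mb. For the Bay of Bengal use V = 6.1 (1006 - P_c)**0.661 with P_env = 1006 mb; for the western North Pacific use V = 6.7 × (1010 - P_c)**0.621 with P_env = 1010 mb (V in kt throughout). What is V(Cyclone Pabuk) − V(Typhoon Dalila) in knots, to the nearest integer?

Cyclone Pabuk: ΔP = 75; V ≈ 6.1 × 75^0.661 ≈ 105.86 kt.
Typhoon Dalila: ΔP = 64; V ≈ 6.7 × 64^0.621 ≈ 88.66 kt.
Difference ≈ 105.86 − 88.66 = 17.20 → 17 kt.

17 kt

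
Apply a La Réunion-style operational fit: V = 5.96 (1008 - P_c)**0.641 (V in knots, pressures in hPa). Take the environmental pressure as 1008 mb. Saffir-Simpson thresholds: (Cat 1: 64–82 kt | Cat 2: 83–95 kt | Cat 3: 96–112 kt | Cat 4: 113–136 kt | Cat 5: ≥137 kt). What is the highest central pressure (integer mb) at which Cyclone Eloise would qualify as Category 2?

947 mb

Category 2 begins at V = 83 kt.
Required ΔP = (83/5.96)^(1/0.641) = 13.926^1.560 ≈ 60.88 mb.
P_c ≤ 1008 − 60.88 = 947.12, so the highest integer P_c is 947 mb.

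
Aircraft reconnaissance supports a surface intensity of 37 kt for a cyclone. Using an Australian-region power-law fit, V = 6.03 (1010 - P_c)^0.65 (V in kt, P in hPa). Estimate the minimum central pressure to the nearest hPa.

ΔP = (V / 6.03)^(1/0.65) = (37/6.03)^1.538.
37/6.03 = 6.136; 6.136^1.538 ≈ 16.30 hPa.
P_c = 1010 − 16.30 = 993.70 ≈ 994 hPa.

994 hPa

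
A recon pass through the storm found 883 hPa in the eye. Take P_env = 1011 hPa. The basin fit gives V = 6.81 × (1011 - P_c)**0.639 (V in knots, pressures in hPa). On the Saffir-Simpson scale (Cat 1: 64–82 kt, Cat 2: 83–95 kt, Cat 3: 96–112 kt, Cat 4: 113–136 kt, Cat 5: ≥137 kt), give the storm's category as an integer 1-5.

5

ΔP = 1011 − 883 = 128 hPa.
V ≈ 6.81 × 128^0.639 = 6.81 × 22.21 ≈ 151 kt.
151 kt falls in the Category 5 band.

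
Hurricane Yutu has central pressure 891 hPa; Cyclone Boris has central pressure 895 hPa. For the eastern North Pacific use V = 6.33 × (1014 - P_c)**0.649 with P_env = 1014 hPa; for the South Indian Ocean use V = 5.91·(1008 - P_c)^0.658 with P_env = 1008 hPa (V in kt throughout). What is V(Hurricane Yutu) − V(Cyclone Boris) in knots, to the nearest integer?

11 kt

Hurricane Yutu: ΔP = 123; V ≈ 6.33 × 123^0.649 ≈ 143.80 kt.
Cyclone Boris: ΔP = 113; V ≈ 5.91 × 113^0.658 ≈ 132.59 kt.
Difference ≈ 143.80 − 132.59 = 11.21 → 11 kt.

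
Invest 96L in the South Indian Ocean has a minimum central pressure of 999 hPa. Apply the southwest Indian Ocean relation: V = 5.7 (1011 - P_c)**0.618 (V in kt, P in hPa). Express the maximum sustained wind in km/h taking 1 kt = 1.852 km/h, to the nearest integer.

49 km/h

ΔP = 1011 − 999 = 12 hPa.
V ≈ 5.7 × 12^0.618 = 5.7 × 4.644 ≈ 26.473 kt.
26.473 × 1.852 ≈ 49.03 km/h → 49 km/h.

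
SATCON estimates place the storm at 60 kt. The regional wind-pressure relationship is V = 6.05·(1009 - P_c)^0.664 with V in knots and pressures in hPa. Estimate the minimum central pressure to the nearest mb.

ΔP = (V / 6.05)^(1/0.664) = (60/6.05)^1.506.
60/6.05 = 9.917; 9.917^1.506 ≈ 31.67 mb.
P_c = 1009 − 31.67 = 977.33 ≈ 977 mb.

977 mb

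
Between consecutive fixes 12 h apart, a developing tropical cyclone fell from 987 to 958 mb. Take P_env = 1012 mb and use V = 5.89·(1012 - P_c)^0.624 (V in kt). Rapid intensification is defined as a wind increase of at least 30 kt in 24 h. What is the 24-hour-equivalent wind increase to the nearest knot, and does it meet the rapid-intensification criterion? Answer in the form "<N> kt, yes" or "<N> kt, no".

54 kt, yes

V₁: ΔP = 25, V ≈ 5.89 × 25^0.624 ≈ 43.90 kt.
V₂: ΔP = 54, V ≈ 5.89 × 54^0.624 ≈ 70.98 kt.
ΔV over 12 h = 27.08 kt → 24 h equivalent = 27.08 × 24/12 ≈ 54.16 kt.
54 kt ≥ 30 kt ⇒ rapid intensification.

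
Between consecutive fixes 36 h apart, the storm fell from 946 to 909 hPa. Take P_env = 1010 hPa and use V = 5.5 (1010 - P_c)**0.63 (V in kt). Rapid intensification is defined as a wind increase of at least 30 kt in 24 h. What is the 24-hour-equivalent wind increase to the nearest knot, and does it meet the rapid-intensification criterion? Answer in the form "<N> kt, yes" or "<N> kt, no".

V₁: ΔP = 64, V ≈ 5.5 × 64^0.63 ≈ 75.55 kt.
V₂: ΔP = 101, V ≈ 5.5 × 101^0.63 ≈ 100.71 kt.
ΔV over 36 h = 25.16 kt → 24 h equivalent = 25.16 × 24/36 ≈ 16.77 kt.
17 kt < 30 kt ⇒ not rapid intensification.

17 kt, no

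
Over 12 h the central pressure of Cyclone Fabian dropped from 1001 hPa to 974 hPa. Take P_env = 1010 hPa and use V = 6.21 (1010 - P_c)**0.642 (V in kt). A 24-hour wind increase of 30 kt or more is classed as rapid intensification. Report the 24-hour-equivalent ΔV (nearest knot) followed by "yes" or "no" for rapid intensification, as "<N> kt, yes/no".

73 kt, yes

V₁: ΔP = 9, V ≈ 6.21 × 9^0.642 ≈ 25.45 kt.
V₂: ΔP = 36, V ≈ 6.21 × 36^0.642 ≈ 61.98 kt.
ΔV over 12 h = 36.53 kt → 24 h equivalent = 36.53 × 24/12 ≈ 73.06 kt.
73 kt ≥ 30 kt ⇒ rapid intensification.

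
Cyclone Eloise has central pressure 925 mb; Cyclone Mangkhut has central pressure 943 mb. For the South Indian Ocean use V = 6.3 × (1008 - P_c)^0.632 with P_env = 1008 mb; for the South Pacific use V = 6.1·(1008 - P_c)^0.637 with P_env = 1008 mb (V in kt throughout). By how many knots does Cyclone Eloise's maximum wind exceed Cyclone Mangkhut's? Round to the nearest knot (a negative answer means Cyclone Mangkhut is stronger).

Cyclone Eloise: ΔP = 83; V ≈ 6.3 × 83^0.632 ≈ 102.85 kt.
Cyclone Mangkhut: ΔP = 65; V ≈ 6.1 × 65^0.637 ≈ 87.13 kt.
Difference ≈ 102.85 − 87.13 = 15.72 → 16 kt.

16 kt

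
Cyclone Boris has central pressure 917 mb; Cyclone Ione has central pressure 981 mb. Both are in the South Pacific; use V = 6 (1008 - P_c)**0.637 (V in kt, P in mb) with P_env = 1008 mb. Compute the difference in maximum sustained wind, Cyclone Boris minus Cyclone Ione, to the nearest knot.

Cyclone Boris: ΔP = 91; V ≈ 6 × 91^0.637 ≈ 106.18 kt.
Cyclone Ione: ΔP = 27; V ≈ 6 × 27^0.637 ≈ 48.97 kt.
Difference ≈ 106.18 − 48.97 = 57.21 → 57 kt.

57 kt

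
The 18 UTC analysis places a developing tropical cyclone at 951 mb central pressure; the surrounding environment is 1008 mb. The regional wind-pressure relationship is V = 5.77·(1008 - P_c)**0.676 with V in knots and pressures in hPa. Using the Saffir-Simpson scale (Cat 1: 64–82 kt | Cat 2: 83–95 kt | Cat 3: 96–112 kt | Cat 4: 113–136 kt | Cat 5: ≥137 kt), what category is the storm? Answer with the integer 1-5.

ΔP = 1008 − 951 = 57 mb.
V ≈ 5.77 × 57^0.676 = 5.77 × 15.38 ≈ 89 kt.
89 kt falls in the Category 2 band.

2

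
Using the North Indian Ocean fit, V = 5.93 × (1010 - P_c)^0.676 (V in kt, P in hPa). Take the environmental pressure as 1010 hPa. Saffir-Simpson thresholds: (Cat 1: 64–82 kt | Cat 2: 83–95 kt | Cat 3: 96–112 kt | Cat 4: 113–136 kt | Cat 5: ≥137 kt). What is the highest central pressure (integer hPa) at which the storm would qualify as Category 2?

Category 2 begins at V = 83 kt.
Required ΔP = (83/5.93)^(1/0.676) = 13.997^1.479 ≈ 49.58 hPa.
P_c ≤ 1010 − 49.58 = 960.42, so the highest integer P_c is 960 hPa.

960 hPa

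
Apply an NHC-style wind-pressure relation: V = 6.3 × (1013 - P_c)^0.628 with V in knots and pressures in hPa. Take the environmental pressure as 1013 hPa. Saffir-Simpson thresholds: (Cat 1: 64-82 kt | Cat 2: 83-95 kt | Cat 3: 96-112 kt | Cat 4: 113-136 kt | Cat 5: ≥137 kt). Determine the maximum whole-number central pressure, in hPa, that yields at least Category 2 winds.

Category 2 begins at V = 83 kt.
Required ΔP = (83/6.3)^(1/0.628) = 13.175^1.592 ≈ 60.68 hPa.
P_c ≤ 1013 − 60.68 = 952.32, so the highest integer P_c is 952 hPa.

952 hPa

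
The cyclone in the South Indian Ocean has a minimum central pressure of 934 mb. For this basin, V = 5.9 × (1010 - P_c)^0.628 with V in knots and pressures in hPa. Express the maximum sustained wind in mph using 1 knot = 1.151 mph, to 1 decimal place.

103.1 mph

ΔP = 1010 − 934 = 76 mb.
V ≈ 5.9 × 76^0.628 = 5.9 × 15.176 ≈ 89.537 kt.
89.537 × 1.151 ≈ 103.06 mph → 103.1 mph.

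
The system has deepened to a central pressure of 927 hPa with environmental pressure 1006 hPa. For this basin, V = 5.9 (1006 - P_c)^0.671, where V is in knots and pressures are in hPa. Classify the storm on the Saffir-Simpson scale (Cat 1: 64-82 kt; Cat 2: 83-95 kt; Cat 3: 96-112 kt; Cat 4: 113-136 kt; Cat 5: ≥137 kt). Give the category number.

ΔP = 1006 − 927 = 79 hPa.
V ≈ 5.9 × 79^0.671 = 5.9 × 18.76 ≈ 111 kt.
111 kt falls in the Category 3 band.

3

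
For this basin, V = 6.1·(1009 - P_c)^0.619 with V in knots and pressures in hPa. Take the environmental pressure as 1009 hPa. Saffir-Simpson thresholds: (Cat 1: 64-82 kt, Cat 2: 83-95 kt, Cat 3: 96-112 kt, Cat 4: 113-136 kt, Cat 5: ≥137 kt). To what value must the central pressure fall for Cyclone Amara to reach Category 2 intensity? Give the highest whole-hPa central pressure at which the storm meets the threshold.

Category 2 begins at V = 83 kt.
Required ΔP = (83/6.1)^(1/0.619) = 13.607^1.616 ≈ 67.85 hPa.
P_c ≤ 1009 − 67.85 = 941.15, so the highest integer P_c is 941 hPa.

941 hPa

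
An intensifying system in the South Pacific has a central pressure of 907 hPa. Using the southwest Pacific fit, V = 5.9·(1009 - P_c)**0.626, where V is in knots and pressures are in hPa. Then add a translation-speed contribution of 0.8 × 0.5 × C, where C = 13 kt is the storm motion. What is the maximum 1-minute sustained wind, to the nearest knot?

ΔP = 1009 − 907 = 102 hPa.
102^0.626 ≈ 18.088.
V ≈ 5.9 × 18.088 ≈ 106.7 kt.
Translation term: 0.8 × 0.5 × 13 = 5.2 kt.
Corrected V ≈ 111.9 kt → 112 kt.

112 kt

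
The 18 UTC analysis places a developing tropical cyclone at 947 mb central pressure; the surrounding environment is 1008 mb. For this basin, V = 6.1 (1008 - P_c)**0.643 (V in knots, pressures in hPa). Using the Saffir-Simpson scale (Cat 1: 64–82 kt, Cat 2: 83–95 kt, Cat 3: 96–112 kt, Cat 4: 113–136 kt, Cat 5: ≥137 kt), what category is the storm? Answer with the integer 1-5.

ΔP = 1008 − 947 = 61 mb.
V ≈ 6.1 × 61^0.643 = 6.1 × 14.06 ≈ 86 kt.
86 kt falls in the Category 2 band.

2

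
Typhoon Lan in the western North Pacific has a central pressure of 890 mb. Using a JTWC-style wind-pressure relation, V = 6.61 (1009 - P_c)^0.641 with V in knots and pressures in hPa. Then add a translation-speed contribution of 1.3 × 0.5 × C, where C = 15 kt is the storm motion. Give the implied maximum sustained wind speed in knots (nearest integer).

ΔP = 1009 − 890 = 119 mb.
119^0.641 ≈ 21.401.
V ≈ 6.61 × 21.401 ≈ 141.5 kt.
Translation term: 1.3 × 0.5 × 15 = 9.75 kt.
Corrected V ≈ 151.25 kt → 151 kt.

151 kt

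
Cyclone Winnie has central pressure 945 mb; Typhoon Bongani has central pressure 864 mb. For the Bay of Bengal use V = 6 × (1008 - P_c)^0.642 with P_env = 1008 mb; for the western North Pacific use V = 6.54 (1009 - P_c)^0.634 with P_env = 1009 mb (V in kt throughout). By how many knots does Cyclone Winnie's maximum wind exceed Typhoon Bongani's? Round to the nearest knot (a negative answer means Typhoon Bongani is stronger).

Cyclone Winnie: ΔP = 63; V ≈ 6 × 63^0.642 ≈ 85.77 kt.
Typhoon Bongani: ΔP = 145; V ≈ 6.54 × 145^0.634 ≈ 153.42 kt.
Difference ≈ 85.77 − 153.42 = -67.65 → -68 kt.

-68 kt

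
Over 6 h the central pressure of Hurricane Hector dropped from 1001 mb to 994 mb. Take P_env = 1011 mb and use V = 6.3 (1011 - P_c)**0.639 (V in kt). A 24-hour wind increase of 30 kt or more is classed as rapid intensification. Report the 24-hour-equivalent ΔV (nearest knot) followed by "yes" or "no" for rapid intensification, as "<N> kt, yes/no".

V₁: ΔP = 10, V ≈ 6.3 × 10^0.639 ≈ 27.44 kt.
V₂: ΔP = 17, V ≈ 6.3 × 17^0.639 ≈ 38.51 kt.
ΔV over 6 h = 11.07 kt → 24 h equivalent = 11.07 × 24/6 ≈ 44.28 kt.
44 kt ≥ 30 kt ⇒ rapid intensification.

44 kt, yes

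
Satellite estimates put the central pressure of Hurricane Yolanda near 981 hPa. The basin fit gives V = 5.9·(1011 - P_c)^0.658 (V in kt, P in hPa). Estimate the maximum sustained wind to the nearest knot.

ΔP = 1011 − 981 = 30 hPa.
30^0.658 ≈ 9.374.
V ≈ 5.9 × 9.374 ≈ 55.3 kt.

55 kt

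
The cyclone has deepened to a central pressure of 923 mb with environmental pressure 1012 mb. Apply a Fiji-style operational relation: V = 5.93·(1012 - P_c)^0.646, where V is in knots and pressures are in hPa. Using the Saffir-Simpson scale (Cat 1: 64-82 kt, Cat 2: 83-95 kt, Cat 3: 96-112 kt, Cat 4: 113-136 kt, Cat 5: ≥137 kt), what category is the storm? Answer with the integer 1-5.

3

ΔP = 1012 − 923 = 89 mb.
V ≈ 5.93 × 89^0.646 = 5.93 × 18.17 ≈ 108 kt.
108 kt falls in the Category 3 band.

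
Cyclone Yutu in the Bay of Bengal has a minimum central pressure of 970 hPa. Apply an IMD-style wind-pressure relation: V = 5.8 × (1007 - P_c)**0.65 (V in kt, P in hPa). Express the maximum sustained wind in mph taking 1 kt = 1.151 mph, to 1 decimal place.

69.8 mph

ΔP = 1007 − 970 = 37 hPa.
V ≈ 5.8 × 37^0.65 = 5.8 × 10.455 ≈ 60.640 kt.
60.640 × 1.151 ≈ 69.80 mph → 69.8 mph.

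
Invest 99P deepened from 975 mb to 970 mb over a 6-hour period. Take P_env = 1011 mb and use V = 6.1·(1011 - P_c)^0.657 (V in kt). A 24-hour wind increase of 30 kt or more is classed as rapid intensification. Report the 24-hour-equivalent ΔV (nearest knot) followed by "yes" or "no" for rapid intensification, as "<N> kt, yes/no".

23 kt, no

V₁: ΔP = 36, V ≈ 6.1 × 36^0.657 ≈ 64.24 kt.
V₂: ΔP = 41, V ≈ 6.1 × 41^0.657 ≈ 69.97 kt.
ΔV over 6 h = 5.73 kt → 24 h equivalent = 5.73 × 24/6 ≈ 22.92 kt.
23 kt < 30 kt ⇒ not rapid intensification.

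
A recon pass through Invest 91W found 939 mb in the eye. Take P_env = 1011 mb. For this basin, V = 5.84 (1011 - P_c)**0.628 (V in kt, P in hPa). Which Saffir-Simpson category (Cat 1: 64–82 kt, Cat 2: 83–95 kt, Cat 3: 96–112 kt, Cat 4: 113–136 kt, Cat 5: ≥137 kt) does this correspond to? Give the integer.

2

ΔP = 1011 − 939 = 72 mb.
V ≈ 5.84 × 72^0.628 = 5.84 × 14.67 ≈ 86 kt.
86 kt falls in the Category 2 band.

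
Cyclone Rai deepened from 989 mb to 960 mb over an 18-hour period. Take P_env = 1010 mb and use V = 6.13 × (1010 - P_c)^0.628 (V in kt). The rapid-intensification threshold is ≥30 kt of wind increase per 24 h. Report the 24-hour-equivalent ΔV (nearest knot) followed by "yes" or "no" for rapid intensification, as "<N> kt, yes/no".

V₁: ΔP = 21, V ≈ 6.13 × 21^0.628 ≈ 41.48 kt.
V₂: ΔP = 50, V ≈ 6.13 × 50^0.628 ≈ 71.52 kt.
ΔV over 18 h = 30.04 kt → 24 h equivalent = 30.04 × 24/18 ≈ 40.05 kt.
40 kt ≥ 30 kt ⇒ rapid intensification.

40 kt, yes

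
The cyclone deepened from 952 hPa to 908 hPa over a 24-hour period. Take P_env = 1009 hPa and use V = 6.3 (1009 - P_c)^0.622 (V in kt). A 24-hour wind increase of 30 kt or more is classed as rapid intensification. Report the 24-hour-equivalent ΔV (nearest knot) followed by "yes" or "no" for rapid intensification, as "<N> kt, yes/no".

V₁: ΔP = 57, V ≈ 6.3 × 57^0.622 ≈ 77.89 kt.
V₂: ΔP = 101, V ≈ 6.3 × 101^0.622 ≈ 111.18 kt.
ΔV over 24 h = 33.29 kt → 24 h equivalent = 33.29 × 24/24 ≈ 33.29 kt.
33 kt ≥ 30 kt ⇒ rapid intensification.

33 kt, yes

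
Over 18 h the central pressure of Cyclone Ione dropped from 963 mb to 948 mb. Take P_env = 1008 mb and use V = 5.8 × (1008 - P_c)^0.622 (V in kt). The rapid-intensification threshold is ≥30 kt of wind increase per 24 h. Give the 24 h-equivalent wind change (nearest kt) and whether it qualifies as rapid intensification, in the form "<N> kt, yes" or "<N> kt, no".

16 kt, no

V₁: ΔP = 45, V ≈ 5.8 × 45^0.622 ≈ 61.91 kt.
V₂: ΔP = 60, V ≈ 5.8 × 60^0.622 ≈ 74.04 kt.
ΔV over 18 h = 12.13 kt → 24 h equivalent = 12.13 × 24/18 ≈ 16.17 kt.
16 kt < 30 kt ⇒ not rapid intensification.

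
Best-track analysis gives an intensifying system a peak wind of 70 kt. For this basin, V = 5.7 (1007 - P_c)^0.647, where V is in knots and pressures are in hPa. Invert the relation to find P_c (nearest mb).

ΔP = (V / 5.7)^(1/0.647) = (70/5.7)^1.546.
70/5.7 = 12.281; 12.281^1.546 ≈ 48.25 mb.
P_c = 1007 − 48.25 = 958.75 ≈ 959 mb.

959 mb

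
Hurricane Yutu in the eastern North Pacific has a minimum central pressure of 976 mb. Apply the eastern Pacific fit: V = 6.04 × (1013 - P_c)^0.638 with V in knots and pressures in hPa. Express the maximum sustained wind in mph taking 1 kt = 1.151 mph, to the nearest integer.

70 mph

ΔP = 1013 − 976 = 37 mb.
V ≈ 6.04 × 37^0.638 = 6.04 × 10.012 ≈ 60.471 kt.
60.471 × 1.151 ≈ 69.60 mph → 70 mph.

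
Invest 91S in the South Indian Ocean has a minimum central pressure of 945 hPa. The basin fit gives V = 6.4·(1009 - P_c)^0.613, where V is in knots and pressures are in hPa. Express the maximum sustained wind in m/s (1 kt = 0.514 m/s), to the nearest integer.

ΔP = 1009 − 945 = 64 hPa.
V ≈ 6.4 × 64^0.613 = 6.4 × 12.799 ≈ 81.916 kt.
81.916 × 0.514 ≈ 42.10 m/s → 42 m/s.

42 m/s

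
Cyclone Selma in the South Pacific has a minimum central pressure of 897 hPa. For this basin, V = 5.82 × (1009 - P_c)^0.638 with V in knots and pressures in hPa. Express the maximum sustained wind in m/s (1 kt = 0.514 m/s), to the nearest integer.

61 m/s

ΔP = 1009 − 897 = 112 hPa.
V ≈ 5.82 × 112^0.638 = 5.82 × 20.296 ≈ 118.120 kt.
118.120 × 0.514 ≈ 60.71 m/s → 61 m/s.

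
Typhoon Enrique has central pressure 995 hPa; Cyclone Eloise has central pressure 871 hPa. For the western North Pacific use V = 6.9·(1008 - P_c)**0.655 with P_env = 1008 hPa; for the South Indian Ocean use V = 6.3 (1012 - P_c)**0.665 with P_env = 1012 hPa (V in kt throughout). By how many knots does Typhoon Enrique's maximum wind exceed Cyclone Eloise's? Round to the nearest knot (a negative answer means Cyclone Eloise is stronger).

-132 kt

Typhoon Enrique: ΔP = 13; V ≈ 6.9 × 13^0.655 ≈ 37.02 kt.
Cyclone Eloise: ΔP = 141; V ≈ 6.3 × 141^0.665 ≈ 169.27 kt.
Difference ≈ 37.02 − 169.27 = -132.25 → -132 kt.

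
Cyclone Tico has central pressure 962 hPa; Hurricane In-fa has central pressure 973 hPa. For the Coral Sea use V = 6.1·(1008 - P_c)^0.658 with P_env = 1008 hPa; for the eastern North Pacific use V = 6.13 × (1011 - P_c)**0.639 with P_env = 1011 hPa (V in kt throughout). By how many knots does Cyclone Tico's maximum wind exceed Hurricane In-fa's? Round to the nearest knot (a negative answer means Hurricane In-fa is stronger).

13 kt

Cyclone Tico: ΔP = 46; V ≈ 6.1 × 46^0.658 ≈ 75.76 kt.
Hurricane In-fa: ΔP = 38; V ≈ 6.13 × 38^0.639 ≈ 62.65 kt.
Difference ≈ 75.76 − 62.65 = 13.11 → 13 kt.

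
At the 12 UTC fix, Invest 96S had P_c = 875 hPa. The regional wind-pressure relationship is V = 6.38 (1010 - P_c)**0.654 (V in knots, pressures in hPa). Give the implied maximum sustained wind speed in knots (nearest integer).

158 kt

ΔP = 1010 − 875 = 135 hPa.
135^0.654 ≈ 24.731.
V ≈ 6.38 × 24.731 ≈ 157.8 kt.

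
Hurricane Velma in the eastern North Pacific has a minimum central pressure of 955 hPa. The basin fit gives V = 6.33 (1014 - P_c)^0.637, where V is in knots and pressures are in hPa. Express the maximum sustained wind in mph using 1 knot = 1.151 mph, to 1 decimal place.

ΔP = 1014 − 955 = 59 hPa.
V ≈ 6.33 × 59^0.637 = 6.33 × 13.429 ≈ 85.003 kt.
85.003 × 1.151 ≈ 97.84 mph → 97.8 mph.

97.8 mph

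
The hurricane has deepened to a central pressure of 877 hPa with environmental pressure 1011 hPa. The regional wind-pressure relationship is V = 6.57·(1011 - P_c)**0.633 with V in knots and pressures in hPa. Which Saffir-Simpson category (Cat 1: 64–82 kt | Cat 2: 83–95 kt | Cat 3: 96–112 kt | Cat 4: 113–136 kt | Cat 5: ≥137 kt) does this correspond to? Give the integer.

ΔP = 1011 − 877 = 134 hPa.
V ≈ 6.57 × 134^0.633 = 6.57 × 22.21 ≈ 146 kt.
146 kt falls in the Category 5 band.

5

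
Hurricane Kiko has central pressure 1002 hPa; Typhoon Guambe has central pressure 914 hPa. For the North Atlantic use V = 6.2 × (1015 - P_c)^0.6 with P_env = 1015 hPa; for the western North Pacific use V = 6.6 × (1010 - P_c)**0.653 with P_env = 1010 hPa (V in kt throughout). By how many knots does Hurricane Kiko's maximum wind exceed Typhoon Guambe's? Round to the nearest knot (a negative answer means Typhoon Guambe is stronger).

-101 kt

Hurricane Kiko: ΔP = 13; V ≈ 6.2 × 13^0.6 ≈ 28.89 kt.
Typhoon Guambe: ΔP = 96; V ≈ 6.6 × 96^0.653 ≈ 130.01 kt.
Difference ≈ 28.89 − 130.01 = -101.12 → -101 kt.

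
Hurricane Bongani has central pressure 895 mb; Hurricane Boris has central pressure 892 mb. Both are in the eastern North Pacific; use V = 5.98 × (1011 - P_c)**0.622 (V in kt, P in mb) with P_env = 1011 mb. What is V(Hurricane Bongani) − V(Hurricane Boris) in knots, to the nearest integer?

Hurricane Bongani: ΔP = 116; V ≈ 5.98 × 116^0.622 ≈ 115.03 kt.
Hurricane Boris: ΔP = 119; V ≈ 5.98 × 119^0.622 ≈ 116.87 kt.
Difference ≈ 115.03 − 116.87 = -1.84 → -2 kt.

-2 kt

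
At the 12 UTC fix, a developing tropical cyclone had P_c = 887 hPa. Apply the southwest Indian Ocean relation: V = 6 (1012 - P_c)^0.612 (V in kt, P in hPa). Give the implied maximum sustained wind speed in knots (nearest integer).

ΔP = 1012 − 887 = 125 hPa.
125^0.612 ≈ 19.200.
V ≈ 6 × 19.200 ≈ 115.2 kt.

115 kt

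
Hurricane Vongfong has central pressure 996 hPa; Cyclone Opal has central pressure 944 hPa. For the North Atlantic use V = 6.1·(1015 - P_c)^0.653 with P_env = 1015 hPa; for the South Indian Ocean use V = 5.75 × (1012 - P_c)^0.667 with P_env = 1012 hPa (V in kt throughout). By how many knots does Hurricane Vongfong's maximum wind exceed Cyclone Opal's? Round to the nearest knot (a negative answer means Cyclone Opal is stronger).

-54 kt

Hurricane Vongfong: ΔP = 19; V ≈ 6.1 × 19^0.653 ≈ 41.72 kt.
Cyclone Opal: ΔP = 68; V ≈ 5.75 × 68^0.667 ≈ 95.93 kt.
Difference ≈ 41.72 − 95.93 = -54.21 → -54 kt.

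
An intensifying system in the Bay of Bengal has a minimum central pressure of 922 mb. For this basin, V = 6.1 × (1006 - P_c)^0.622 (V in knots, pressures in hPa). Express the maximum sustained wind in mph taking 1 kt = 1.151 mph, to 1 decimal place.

ΔP = 1006 − 922 = 84 mb.
V ≈ 6.1 × 84^0.622 = 6.1 × 15.736 ≈ 95.991 kt.
95.991 × 1.151 ≈ 110.49 mph → 110.5 mph.

110.5 mph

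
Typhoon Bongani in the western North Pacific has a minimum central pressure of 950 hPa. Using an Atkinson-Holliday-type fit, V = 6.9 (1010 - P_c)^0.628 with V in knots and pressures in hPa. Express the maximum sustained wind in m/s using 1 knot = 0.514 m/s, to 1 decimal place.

46.4 m/s

ΔP = 1010 − 950 = 60 hPa.
V ≈ 6.9 × 60^0.628 = 6.9 × 13.082 ≈ 90.267 kt.
90.267 × 0.514 ≈ 46.40 m/s → 46.4 m/s.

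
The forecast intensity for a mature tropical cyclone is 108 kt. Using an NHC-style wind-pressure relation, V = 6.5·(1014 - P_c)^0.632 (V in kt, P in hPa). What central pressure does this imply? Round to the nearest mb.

ΔP = (V / 6.5)^(1/0.632) = (108/6.5)^1.582.
108/6.5 = 16.615; 16.615^1.582 ≈ 85.35 mb.
P_c = 1014 − 85.35 = 928.65 ≈ 929 mb.

929 mb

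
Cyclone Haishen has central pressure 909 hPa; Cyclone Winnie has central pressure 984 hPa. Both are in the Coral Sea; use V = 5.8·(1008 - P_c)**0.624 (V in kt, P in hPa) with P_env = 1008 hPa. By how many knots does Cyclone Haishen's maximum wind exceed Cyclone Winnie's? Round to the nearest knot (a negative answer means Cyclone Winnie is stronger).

60 kt

Cyclone Haishen: ΔP = 99; V ≈ 5.8 × 99^0.624 ≈ 102.02 kt.
Cyclone Winnie: ΔP = 24; V ≈ 5.8 × 24^0.624 ≈ 42.14 kt.
Difference ≈ 102.02 − 42.14 = 59.88 → 60 kt.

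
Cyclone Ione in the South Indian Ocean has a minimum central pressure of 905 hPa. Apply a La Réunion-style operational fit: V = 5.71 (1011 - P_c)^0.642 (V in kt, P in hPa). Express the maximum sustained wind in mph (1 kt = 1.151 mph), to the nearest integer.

131 mph

ΔP = 1011 − 905 = 106 hPa.
V ≈ 5.71 × 106^0.642 = 5.71 × 19.964 ≈ 113.994 kt.
113.994 × 1.151 ≈ 131.21 mph → 131 mph.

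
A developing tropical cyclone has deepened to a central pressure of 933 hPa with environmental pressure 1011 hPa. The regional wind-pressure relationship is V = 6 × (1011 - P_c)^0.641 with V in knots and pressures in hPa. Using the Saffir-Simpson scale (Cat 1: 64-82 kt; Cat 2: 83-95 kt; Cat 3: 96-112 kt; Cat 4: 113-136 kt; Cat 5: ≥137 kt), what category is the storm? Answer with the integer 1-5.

ΔP = 1011 − 933 = 78 hPa.
V ≈ 6 × 78^0.641 = 6 × 16.32 ≈ 98 kt.
98 kt falls in the Category 3 band.

3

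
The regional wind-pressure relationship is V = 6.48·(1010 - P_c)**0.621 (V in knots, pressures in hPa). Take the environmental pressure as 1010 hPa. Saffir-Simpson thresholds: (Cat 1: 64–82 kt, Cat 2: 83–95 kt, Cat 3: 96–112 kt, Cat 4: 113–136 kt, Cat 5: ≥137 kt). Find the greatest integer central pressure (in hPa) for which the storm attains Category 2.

Category 2 begins at V = 83 kt.
Required ΔP = (83/6.48)^(1/0.621) = 12.809^1.610 ≈ 60.73 hPa.
P_c ≤ 1010 − 60.73 = 949.27, so the highest integer P_c is 949 hPa.

949 hPa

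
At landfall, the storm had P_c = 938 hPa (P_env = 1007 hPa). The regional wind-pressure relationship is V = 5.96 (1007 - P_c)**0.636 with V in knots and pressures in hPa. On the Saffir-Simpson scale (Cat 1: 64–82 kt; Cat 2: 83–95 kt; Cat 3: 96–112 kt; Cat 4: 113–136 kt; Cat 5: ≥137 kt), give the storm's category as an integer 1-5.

2

ΔP = 1007 − 938 = 69 hPa.
V ≈ 5.96 × 69^0.636 = 5.96 × 14.77 ≈ 88 kt.
88 kt falls in the Category 2 band.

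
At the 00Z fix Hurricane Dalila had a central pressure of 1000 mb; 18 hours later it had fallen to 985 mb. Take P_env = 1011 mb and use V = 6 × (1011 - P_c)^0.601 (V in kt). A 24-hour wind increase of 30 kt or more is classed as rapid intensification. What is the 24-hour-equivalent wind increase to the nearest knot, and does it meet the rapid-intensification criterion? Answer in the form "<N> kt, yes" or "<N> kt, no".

V₁: ΔP = 11, V ≈ 6 × 11^0.601 ≈ 25.35 kt.
V₂: ΔP = 26, V ≈ 6 × 26^0.601 ≈ 42.52 kt.
ΔV over 18 h = 17.17 kt → 24 h equivalent = 17.17 × 24/18 ≈ 22.89 kt.
23 kt < 30 kt ⇒ not rapid intensification.

23 kt, no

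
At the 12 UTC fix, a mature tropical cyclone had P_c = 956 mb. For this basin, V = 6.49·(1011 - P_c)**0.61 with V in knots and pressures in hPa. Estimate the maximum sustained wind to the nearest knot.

ΔP = 1011 − 956 = 55 mb.
55^0.61 ≈ 11.524.
V ≈ 6.49 × 11.524 ≈ 74.8 kt.

75 kt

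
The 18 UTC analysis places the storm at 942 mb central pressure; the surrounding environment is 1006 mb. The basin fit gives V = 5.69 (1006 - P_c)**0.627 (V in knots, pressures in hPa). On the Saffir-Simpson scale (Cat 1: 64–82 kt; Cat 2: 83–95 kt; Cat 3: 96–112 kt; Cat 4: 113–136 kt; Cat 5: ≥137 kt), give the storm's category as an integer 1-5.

ΔP = 1006 − 942 = 64 mb.
V ≈ 5.69 × 64^0.627 = 5.69 × 13.57 ≈ 77 kt.
77 kt falls in the Category 1 band.

1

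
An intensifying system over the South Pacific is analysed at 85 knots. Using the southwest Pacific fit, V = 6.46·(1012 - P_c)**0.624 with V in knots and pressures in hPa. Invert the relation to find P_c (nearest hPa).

950 hPa

ΔP = (V / 6.46)^(1/0.624) = (85/6.46)^1.603.
85/6.46 = 13.158; 13.158^1.603 ≈ 62.17 hPa.
P_c = 1012 − 62.17 = 949.83 ≈ 950 hPa.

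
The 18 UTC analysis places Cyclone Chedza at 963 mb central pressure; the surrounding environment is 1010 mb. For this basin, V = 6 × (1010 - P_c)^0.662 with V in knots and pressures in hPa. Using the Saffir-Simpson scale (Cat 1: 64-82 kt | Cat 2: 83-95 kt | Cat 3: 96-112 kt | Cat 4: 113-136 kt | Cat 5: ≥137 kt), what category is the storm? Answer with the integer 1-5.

1

ΔP = 1010 − 963 = 47 mb.
V ≈ 6 × 47^0.662 = 6 × 12.79 ≈ 77 kt.
77 kt falls in the Category 1 band.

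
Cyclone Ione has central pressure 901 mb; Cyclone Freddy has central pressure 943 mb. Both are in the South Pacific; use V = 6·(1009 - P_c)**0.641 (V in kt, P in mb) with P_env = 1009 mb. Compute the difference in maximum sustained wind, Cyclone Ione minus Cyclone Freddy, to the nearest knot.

Cyclone Ione: ΔP = 108; V ≈ 6 × 108^0.641 ≈ 120.66 kt.
Cyclone Freddy: ΔP = 66; V ≈ 6 × 66^0.641 ≈ 88.00 kt.
Difference ≈ 120.66 − 88.00 = 32.66 → 33 kt.

33 kt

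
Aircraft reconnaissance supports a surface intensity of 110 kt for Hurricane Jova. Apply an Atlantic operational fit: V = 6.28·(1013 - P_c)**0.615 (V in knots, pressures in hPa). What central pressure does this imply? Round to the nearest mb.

908 mb

ΔP = (V / 6.28)^(1/0.615) = (110/6.28)^1.626.
110/6.28 = 17.516; 17.516^1.626 ≈ 105.16 mb.
P_c = 1013 − 105.16 = 907.84 ≈ 908 mb.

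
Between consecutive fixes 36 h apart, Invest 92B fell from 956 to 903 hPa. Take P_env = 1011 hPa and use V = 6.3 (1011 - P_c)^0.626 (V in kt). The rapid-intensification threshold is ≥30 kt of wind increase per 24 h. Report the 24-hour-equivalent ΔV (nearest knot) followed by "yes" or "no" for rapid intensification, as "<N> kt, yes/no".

27 kt, no

V₁: ΔP = 55, V ≈ 6.3 × 55^0.626 ≈ 77.41 kt.
V₂: ΔP = 108, V ≈ 6.3 × 108^0.626 ≈ 118.10 kt.
ΔV over 36 h = 40.69 kt → 24 h equivalent = 40.69 × 24/36 ≈ 27.13 kt.
27 kt < 30 kt ⇒ not rapid intensification.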